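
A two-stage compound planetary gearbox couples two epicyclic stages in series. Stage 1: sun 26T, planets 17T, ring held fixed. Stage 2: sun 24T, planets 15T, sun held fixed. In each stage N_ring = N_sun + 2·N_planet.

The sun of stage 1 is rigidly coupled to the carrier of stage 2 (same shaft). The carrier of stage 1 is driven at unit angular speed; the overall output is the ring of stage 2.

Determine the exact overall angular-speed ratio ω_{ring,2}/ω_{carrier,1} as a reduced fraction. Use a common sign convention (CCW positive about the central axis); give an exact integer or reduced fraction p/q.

43/9

Stage 1: N_ring = 26 + 2·17 = 60
Stage 1: 26(ω_s−ω_c) = −60(ω_r−ω_c),  ω_r=0, ω_c=1
Stage 1: ω_s = 1 − (60/26)(0−1) = 43/13
  ⇒ ω_s¹/ω_c¹ = 43/13
Stage 2: N_ring = 24 + 2·15 = 54
Stage 2: 24(ω_s−ω_c) = −54(ω_r−ω_c),  ω_s=0, ω_c=1
Stage 2: ω_r = 1 − (24/54)(0−1) = 13/9
  ⇒ ω_r²/ω_c² = 13/9
Coupling ω_c² = ω_s¹ ⇒ overall = 43/13 × 13/9 = 43/9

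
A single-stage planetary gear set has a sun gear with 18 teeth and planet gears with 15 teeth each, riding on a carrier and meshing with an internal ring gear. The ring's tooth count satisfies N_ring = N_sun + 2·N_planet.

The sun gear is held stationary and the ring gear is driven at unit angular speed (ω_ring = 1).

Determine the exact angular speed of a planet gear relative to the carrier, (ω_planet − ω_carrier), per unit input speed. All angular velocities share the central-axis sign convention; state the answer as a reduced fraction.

48/55

N_ring = 18 + 2·15 = 48
18(ω_s−ω_c) = −48(ω_r−ω_c),  ω_s=0, ω_r=1
18(0−ω_c) = −48(1−ω_c)  ⇒  66ω_c = 48  ⇒  ω_c = 8/11
sun–planet: 18·(0−8/11) = −15·(ω_p−ω_c)  ⇒  ω_p−ω_c = −(18/15)·(-8/11) = 48/55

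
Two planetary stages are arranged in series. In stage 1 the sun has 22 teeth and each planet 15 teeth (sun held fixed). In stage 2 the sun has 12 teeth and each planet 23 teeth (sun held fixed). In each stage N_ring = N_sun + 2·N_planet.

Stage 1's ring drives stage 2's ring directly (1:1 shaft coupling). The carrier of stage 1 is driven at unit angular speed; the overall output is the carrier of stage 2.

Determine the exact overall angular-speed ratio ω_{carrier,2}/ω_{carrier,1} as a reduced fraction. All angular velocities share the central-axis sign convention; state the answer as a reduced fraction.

Stage 1: N_ring = 22 + 2·15 = 52
Stage 1: 22(ω_s−ω_c) = −52(ω_r−ω_c),  ω_s=0, ω_c=1
Stage 1: ω_r = 1 − (22/52)(0−1) = 37/26
  ⇒ ω_r¹/ω_c¹ = 37/26
Stage 2: N_ring = 12 + 2·23 = 58
Stage 2: 12(ω_s−ω_c) = −58(ω_r−ω_c),  ω_s=0, ω_r=1
Stage 2: 12(0−ω_c) = −58(1−ω_c)  ⇒  70ω_c = 58  ⇒  ω_c = 29/35
  ⇒ ω_c²/ω_r² = 29/35
Coupling ω_r² = ω_r¹ ⇒ overall = 37/26 × 29/35 = 1073/910

1073/910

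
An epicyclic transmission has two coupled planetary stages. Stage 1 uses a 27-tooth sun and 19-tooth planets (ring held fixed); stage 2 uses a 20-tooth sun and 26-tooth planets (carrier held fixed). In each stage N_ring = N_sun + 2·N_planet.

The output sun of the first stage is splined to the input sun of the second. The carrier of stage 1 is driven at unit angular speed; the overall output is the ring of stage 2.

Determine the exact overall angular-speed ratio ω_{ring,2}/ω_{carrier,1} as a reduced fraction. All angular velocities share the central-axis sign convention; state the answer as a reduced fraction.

Stage 1: N_ring = 27 + 2·19 = 65
Stage 1: 27(ω_s−ω_c) = −65(ω_r−ω_c),  ω_r=0, ω_c=1
Stage 1: ω_s = 1 − (65/27)(0−1) = 92/27
  ⇒ ω_s¹/ω_c¹ = 92/27
Stage 2: N_ring = 20 + 2·26 = 72
Stage 2: 20(ω_s−ω_c) = −72(ω_r−ω_c),  ω_c=0, ω_s=1
Stage 2: ω_r = 0 − (20/72)(1−0) = -5/18
  ⇒ ω_r²/ω_s² = -5/18
Coupling ω_s² = ω_s¹ ⇒ overall = 92/27 × -5/18 = -230/243

-230/243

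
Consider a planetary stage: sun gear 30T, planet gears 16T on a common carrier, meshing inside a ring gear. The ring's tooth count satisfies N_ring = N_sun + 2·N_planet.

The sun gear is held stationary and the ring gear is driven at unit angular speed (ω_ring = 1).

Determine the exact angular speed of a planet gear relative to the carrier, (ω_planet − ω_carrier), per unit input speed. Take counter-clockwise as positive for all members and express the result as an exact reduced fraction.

465/368

N_ring = 30 + 2·16 = 62
30(ω_s−ω_c) = −62(ω_r−ω_c),  ω_s=0, ω_r=1
30(0−ω_c) = −62(1−ω_c)  ⇒  92ω_c = 62  ⇒  ω_c = 31/46
sun–planet: 30·(0−31/46) = −16·(ω_p−ω_c)  ⇒  ω_p−ω_c = −(30/16)·(-31/46) = 465/368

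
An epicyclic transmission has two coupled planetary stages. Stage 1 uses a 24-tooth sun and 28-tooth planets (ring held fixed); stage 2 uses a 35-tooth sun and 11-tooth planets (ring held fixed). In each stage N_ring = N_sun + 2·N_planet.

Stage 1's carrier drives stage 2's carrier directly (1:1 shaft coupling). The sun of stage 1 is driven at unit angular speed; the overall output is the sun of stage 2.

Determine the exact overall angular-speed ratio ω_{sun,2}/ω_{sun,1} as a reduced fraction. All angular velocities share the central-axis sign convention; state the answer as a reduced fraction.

276/455

Stage 1: N_ring = 24 + 2·28 = 80
Stage 1: 24(ω_s−ω_c) = −80(ω_r−ω_c),  ω_r=0, ω_s=1
Stage 1: 24(1−ω_c) = −80(0−ω_c)  ⇒  104ω_c = 24  ⇒  ω_c = 3/13
  ⇒ ω_c¹/ω_s¹ = 3/13
Stage 2: N_ring = 35 + 2·11 = 57
Stage 2: 35(ω_s−ω_c) = −57(ω_r−ω_c),  ω_r=0, ω_c=1
Stage 2: ω_s = 1 − (57/35)(0−1) = 92/35
  ⇒ ω_s²/ω_c² = 92/35
Coupling ω_c² = ω_c¹ ⇒ overall = 3/13 × 92/35 = 276/455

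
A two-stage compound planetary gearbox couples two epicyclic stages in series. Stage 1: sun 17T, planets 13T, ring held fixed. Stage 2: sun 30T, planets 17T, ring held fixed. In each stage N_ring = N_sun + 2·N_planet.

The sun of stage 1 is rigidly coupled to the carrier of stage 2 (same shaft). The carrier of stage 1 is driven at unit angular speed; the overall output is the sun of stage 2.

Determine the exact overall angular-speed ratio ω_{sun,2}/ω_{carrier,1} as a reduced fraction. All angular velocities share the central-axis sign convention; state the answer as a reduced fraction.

Stage 1: N_ring = 17 + 2·13 = 43
Stage 1: 17(ω_s−ω_c) = −43(ω_r−ω_c),  ω_r=0, ω_c=1
Stage 1: ω_s = 1 − (43/17)(0−1) = 60/17
  ⇒ ω_s¹/ω_c¹ = 60/17
Stage 2: N_ring = 30 + 2·17 = 64
Stage 2: 30(ω_s−ω_c) = −64(ω_r−ω_c),  ω_r=0, ω_c=1
Stage 2: ω_s = 1 − (64/30)(0−1) = 47/15
  ⇒ ω_s²/ω_c² = 47/15
Coupling ω_c² = ω_s¹ ⇒ overall = 60/17 × 47/15 = 188/17

188/17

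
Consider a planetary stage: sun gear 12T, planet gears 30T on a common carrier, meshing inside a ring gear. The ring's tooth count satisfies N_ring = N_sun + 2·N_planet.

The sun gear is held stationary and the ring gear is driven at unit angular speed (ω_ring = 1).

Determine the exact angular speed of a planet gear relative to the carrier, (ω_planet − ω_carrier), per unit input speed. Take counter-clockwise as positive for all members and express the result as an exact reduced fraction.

12/35

N_ring = 12 + 2·30 = 72
12(ω_s−ω_c) = −72(ω_r−ω_c),  ω_s=0, ω_r=1
12(0−ω_c) = −72(1−ω_c)  ⇒  84ω_c = 72  ⇒  ω_c = 6/7
sun–planet: 12·(0−6/7) = −30·(ω_p−ω_c)  ⇒  ω_p−ω_c = −(12/30)·(-6/7) = 12/35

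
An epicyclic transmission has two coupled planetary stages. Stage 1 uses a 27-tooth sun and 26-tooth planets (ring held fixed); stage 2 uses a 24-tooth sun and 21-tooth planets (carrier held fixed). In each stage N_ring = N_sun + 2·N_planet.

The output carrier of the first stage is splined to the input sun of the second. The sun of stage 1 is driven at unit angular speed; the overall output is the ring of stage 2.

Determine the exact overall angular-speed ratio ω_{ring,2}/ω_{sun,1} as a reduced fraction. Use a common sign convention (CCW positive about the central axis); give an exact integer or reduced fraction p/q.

Stage 1: N_ring = 27 + 2·26 = 79
Stage 1: 27(ω_s−ω_c) = −79(ω_r−ω_c),  ω_r=0, ω_s=1
Stage 1: 27(1−ω_c) = −79(0−ω_c)  ⇒  106ω_c = 27  ⇒  ω_c = 27/106
  ⇒ ω_c¹/ω_s¹ = 27/106
Stage 2: N_ring = 24 + 2·21 = 66
Stage 2: 24(ω_s−ω_c) = −66(ω_r−ω_c),  ω_c=0, ω_s=1
Stage 2: ω_r = 0 − (24/66)(1−0) = -4/11
  ⇒ ω_r²/ω_s² = -4/11
Coupling ω_s² = ω_c¹ ⇒ overall = 27/106 × -4/11 = -54/583

-54/583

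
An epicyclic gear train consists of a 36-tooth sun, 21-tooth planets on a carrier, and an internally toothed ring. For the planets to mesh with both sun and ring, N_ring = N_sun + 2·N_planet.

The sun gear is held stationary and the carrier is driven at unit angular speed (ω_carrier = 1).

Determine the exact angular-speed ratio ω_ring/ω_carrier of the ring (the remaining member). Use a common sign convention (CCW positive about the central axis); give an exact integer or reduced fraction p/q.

N_ring = 36 + 2·21 = 78
36(ω_s−ω_c) = −78(ω_r−ω_c),  ω_s=0, ω_c=1
ω_r = 1 − (36/78)(0−1) = 19/13
ω_r/ω_c = 19/13

19/13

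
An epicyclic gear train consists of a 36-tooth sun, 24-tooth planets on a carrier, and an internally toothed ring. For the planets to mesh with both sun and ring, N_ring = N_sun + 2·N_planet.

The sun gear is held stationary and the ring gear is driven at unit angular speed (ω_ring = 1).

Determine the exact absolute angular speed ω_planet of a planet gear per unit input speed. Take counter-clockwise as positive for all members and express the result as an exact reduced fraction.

N_ring = 36 + 2·24 = 84
36(ω_s−ω_c) = −84(ω_r−ω_c),  ω_s=0, ω_r=1
36(0−ω_c) = −84(1−ω_c)  ⇒  120ω_c = 84  ⇒  ω_c = 7/10
sun–planet: 36·(0−7/10) = −24·(ω_p−ω_c)  ⇒  ω_p−ω_c = −(36/24)·(-7/10) = 21/20
ω_p = 7/10 + 21/20 = 7/4

7/4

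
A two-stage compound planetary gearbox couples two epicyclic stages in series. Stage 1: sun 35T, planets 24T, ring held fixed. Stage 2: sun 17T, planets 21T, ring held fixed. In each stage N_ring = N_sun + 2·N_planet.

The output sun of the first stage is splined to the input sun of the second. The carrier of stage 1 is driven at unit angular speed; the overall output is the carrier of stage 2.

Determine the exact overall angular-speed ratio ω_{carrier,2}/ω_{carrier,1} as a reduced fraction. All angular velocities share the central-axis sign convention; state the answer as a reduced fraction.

1003/1330

Stage 1: N_ring = 35 + 2·24 = 83
Stage 1: 35(ω_s−ω_c) = −83(ω_r−ω_c),  ω_r=0, ω_c=1
Stage 1: ω_s = 1 − (83/35)(0−1) = 118/35
  ⇒ ω_s¹/ω_c¹ = 118/35
Stage 2: N_ring = 17 + 2·21 = 59
Stage 2: 17(ω_s−ω_c) = −59(ω_r−ω_c),  ω_r=0, ω_s=1
Stage 2: 17(1−ω_c) = −59(0−ω_c)  ⇒  76ω_c = 17  ⇒  ω_c = 17/76
  ⇒ ω_c²/ω_s² = 17/76
Coupling ω_s² = ω_s¹ ⇒ overall = 118/35 × 17/76 = 1003/1330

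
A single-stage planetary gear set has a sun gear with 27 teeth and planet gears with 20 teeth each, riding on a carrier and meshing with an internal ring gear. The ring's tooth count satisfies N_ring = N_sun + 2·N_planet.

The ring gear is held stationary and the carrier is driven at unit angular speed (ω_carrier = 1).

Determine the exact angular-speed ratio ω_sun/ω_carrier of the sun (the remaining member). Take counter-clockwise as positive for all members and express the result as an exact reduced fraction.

N_ring = 27 + 2·20 = 67
27(ω_s−ω_c) = −67(ω_r−ω_c),  ω_r=0, ω_c=1
ω_s = 1 − (67/27)(0−1) = 94/27
ω_s/ω_c = 94/27

94/27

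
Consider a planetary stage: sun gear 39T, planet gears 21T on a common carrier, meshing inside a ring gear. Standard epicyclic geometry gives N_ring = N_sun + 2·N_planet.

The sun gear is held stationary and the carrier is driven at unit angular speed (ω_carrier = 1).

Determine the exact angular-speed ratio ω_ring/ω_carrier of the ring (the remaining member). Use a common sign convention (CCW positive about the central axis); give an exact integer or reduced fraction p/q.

40/27

N_ring = 39 + 2·21 = 81
39(ω_s−ω_c) = −81(ω_r−ω_c),  ω_s=0, ω_c=1
ω_r = 1 − (39/81)(0−1) = 40/27
ω_r/ω_c = 40/27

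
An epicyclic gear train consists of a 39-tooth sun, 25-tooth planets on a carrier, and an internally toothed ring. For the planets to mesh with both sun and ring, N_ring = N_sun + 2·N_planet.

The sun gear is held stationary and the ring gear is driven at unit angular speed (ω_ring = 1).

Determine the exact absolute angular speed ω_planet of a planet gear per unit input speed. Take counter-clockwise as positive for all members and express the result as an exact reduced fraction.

89/50

N_ring = 39 + 2·25 = 89
39(ω_s−ω_c) = −89(ω_r−ω_c),  ω_s=0, ω_r=1
39(0−ω_c) = −89(1−ω_c)  ⇒  128ω_c = 89  ⇒  ω_c = 89/128
sun–planet: 39·(0−89/128) = −25·(ω_p−ω_c)  ⇒  ω_p−ω_c = −(39/25)·(-89/128) = 3471/3200
ω_p = 89/128 + 3471/3200 = 89/50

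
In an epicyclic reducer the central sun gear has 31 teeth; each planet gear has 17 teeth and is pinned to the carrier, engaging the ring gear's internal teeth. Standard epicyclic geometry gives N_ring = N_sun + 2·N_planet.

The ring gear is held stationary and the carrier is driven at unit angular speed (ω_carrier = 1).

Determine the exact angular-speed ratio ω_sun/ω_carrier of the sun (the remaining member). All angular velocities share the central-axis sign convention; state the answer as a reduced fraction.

96/31

N_ring = 31 + 2·17 = 65
31(ω_s−ω_c) = −65(ω_r−ω_c),  ω_r=0, ω_c=1
ω_s = 1 − (65/31)(0−1) = 96/31
ω_s/ω_c = 96/31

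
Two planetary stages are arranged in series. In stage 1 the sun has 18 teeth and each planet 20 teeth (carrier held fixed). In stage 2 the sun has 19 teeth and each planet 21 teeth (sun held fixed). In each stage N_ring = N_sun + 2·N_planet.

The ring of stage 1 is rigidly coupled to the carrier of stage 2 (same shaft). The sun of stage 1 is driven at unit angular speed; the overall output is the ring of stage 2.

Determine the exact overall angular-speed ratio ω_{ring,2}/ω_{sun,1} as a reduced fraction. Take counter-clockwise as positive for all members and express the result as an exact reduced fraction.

-720/1769

Stage 1: N_ring = 18 + 2·20 = 58
Stage 1: 18(ω_s−ω_c) = −58(ω_r−ω_c),  ω_c=0, ω_s=1
Stage 1: ω_r = 0 − (18/58)(1−0) = -9/29
  ⇒ ω_r¹/ω_s¹ = -9/29
Stage 2: N_ring = 19 + 2·21 = 61
Stage 2: 19(ω_s−ω_c) = −61(ω_r−ω_c),  ω_s=0, ω_c=1
Stage 2: ω_r = 1 − (19/61)(0−1) = 80/61
  ⇒ ω_r²/ω_c² = 80/61
Coupling ω_c² = ω_r¹ ⇒ overall = -9/29 × 80/61 = -720/1769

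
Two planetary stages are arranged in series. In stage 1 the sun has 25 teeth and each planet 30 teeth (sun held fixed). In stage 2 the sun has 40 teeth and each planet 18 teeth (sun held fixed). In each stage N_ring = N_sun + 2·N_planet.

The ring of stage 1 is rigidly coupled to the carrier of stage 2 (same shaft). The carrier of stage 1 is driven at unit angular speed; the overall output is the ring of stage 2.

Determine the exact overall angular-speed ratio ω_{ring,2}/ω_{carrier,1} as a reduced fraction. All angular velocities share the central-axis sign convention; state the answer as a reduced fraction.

Stage 1: N_ring = 25 + 2·30 = 85
Stage 1: 25(ω_s−ω_c) = −85(ω_r−ω_c),  ω_s=0, ω_c=1
Stage 1: ω_r = 1 − (25/85)(0−1) = 22/17
  ⇒ ω_r¹/ω_c¹ = 22/17
Stage 2: N_ring = 40 + 2·18 = 76
Stage 2: 40(ω_s−ω_c) = −76(ω_r−ω_c),  ω_s=0, ω_c=1
Stage 2: ω_r = 1 − (40/76)(0−1) = 29/19
  ⇒ ω_r²/ω_c² = 29/19
Coupling ω_c² = ω_r¹ ⇒ overall = 22/17 × 29/19 = 638/323

638/323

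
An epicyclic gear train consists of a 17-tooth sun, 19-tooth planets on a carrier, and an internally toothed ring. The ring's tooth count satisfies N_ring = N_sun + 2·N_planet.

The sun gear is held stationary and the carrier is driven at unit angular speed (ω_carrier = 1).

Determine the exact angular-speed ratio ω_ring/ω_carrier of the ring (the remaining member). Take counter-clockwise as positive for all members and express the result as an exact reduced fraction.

N_ring = 17 + 2·19 = 55
17(ω_s−ω_c) = −55(ω_r−ω_c),  ω_s=0, ω_c=1
ω_r = 1 − (17/55)(0−1) = 72/55
ω_r/ω_c = 72/55

72/55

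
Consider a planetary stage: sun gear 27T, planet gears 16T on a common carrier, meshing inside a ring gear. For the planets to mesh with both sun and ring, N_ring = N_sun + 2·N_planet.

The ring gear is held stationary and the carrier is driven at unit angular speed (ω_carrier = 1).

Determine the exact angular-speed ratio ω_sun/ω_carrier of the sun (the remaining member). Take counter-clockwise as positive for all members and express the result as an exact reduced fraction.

86/27

N_ring = 27 + 2·16 = 59
27(ω_s−ω_c) = −59(ω_r−ω_c),  ω_r=0, ω_c=1
ω_s = 1 − (59/27)(0−1) = 86/27
ω_s/ω_c = 86/27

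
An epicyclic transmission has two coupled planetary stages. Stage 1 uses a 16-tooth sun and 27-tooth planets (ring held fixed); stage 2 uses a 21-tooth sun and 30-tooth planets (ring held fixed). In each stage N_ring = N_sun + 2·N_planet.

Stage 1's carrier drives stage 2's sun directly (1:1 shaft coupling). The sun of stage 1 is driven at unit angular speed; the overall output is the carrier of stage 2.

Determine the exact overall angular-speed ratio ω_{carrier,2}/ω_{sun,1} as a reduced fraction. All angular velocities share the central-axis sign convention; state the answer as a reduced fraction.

28/731

Stage 1: N_ring = 16 + 2·27 = 70
Stage 1: 16(ω_s−ω_c) = −70(ω_r−ω_c),  ω_r=0, ω_s=1
Stage 1: 16(1−ω_c) = −70(0−ω_c)  ⇒  86ω_c = 16  ⇒  ω_c = 8/43
  ⇒ ω_c¹/ω_s¹ = 8/43
Stage 2: N_ring = 21 + 2·30 = 81
Stage 2: 21(ω_s−ω_c) = −81(ω_r−ω_c),  ω_r=0, ω_s=1
Stage 2: 21(1−ω_c) = −81(0−ω_c)  ⇒  102ω_c = 21  ⇒  ω_c = 7/34
  ⇒ ω_c²/ω_s² = 7/34
Coupling ω_s² = ω_c¹ ⇒ overall = 8/43 × 7/34 = 28/731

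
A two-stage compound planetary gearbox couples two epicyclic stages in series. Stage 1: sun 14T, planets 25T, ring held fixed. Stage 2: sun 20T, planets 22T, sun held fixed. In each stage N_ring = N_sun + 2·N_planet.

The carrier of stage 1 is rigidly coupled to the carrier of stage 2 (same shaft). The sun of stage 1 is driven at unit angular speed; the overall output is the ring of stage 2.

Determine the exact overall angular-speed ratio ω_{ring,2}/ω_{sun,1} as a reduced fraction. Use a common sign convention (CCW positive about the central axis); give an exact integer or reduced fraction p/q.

Stage 1: N_ring = 14 + 2·25 = 64
Stage 1: 14(ω_s−ω_c) = −64(ω_r−ω_c),  ω_r=0, ω_s=1
Stage 1: 14(1−ω_c) = −64(0−ω_c)  ⇒  78ω_c = 14  ⇒  ω_c = 7/39
  ⇒ ω_c¹/ω_s¹ = 7/39
Stage 2: N_ring = 20 + 2·22 = 64
Stage 2: 20(ω_s−ω_c) = −64(ω_r−ω_c),  ω_s=0, ω_c=1
Stage 2: ω_r = 1 − (20/64)(0−1) = 21/16
  ⇒ ω_r²/ω_c² = 21/16
Coupling ω_c² = ω_c¹ ⇒ overall = 7/39 × 21/16 = 49/208

49/208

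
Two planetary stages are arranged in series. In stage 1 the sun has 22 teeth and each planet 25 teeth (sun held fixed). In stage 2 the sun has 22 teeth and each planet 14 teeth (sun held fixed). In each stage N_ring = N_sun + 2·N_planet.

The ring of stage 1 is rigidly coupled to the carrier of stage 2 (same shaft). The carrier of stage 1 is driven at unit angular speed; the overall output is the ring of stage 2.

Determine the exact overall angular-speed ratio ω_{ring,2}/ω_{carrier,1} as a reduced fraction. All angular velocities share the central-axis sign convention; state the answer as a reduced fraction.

Stage 1: N_ring = 22 + 2·25 = 72
Stage 1: 22(ω_s−ω_c) = −72(ω_r−ω_c),  ω_s=0, ω_c=1
Stage 1: ω_r = 1 − (22/72)(0−1) = 47/36
  ⇒ ω_r¹/ω_c¹ = 47/36
Stage 2: N_ring = 22 + 2·14 = 50
Stage 2: 22(ω_s−ω_c) = −50(ω_r−ω_c),  ω_s=0, ω_c=1
Stage 2: ω_r = 1 − (22/50)(0−1) = 36/25
  ⇒ ω_r²/ω_c² = 36/25
Coupling ω_c² = ω_r¹ ⇒ overall = 47/36 × 36/25 = 47/25

47/25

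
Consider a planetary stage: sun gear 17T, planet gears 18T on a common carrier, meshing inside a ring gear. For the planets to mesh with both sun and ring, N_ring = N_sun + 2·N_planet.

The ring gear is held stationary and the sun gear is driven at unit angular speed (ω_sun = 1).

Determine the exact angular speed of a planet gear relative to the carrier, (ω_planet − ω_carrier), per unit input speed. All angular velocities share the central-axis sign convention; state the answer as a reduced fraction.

N_ring = 17 + 2·18 = 53
17(ω_s−ω_c) = −53(ω_r−ω_c),  ω_r=0, ω_s=1
17(1−ω_c) = −53(0−ω_c)  ⇒  70ω_c = 17  ⇒  ω_c = 17/70
sun–planet: 17·(1−17/70) = −18·(ω_p−ω_c)  ⇒  ω_p−ω_c = −(17/18)·(53/70) = -901/1260

-901/1260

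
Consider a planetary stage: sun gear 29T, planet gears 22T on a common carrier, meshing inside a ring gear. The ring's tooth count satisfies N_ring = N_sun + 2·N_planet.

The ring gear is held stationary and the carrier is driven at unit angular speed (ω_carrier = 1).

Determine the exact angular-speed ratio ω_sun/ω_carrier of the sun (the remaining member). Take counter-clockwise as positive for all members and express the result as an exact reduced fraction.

N_ring = 29 + 2·22 = 73
29(ω_s−ω_c) = −73(ω_r−ω_c),  ω_r=0, ω_c=1
ω_s = 1 − (73/29)(0−1) = 102/29
ω_s/ω_c = 102/29

102/29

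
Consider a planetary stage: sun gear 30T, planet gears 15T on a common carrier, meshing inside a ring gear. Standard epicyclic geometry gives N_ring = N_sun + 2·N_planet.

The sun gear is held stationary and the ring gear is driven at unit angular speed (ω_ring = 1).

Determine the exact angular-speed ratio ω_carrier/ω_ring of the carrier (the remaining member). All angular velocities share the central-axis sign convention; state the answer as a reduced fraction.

N_ring = 30 + 2·15 = 60
30(ω_s−ω_c) = −60(ω_r−ω_c),  ω_s=0, ω_r=1
30(0−ω_c) = −60(1−ω_c)  ⇒  90ω_c = 60  ⇒  ω_c = 2/3
ω_c/ω_r = 2/3

2/3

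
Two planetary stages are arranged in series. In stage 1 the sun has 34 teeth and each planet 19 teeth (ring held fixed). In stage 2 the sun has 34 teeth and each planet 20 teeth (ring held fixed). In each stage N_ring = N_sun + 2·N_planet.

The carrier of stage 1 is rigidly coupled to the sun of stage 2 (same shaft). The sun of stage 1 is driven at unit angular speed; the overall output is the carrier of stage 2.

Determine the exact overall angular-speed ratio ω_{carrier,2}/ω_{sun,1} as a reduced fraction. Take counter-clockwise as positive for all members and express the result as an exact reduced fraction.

289/2862

Stage 1: N_ring = 34 + 2·19 = 72
Stage 1: 34(ω_s−ω_c) = −72(ω_r−ω_c),  ω_r=0, ω_s=1
Stage 1: 34(1−ω_c) = −72(0−ω_c)  ⇒  106ω_c = 34  ⇒  ω_c = 17/53
  ⇒ ω_c¹/ω_s¹ = 17/53
Stage 2: N_ring = 34 + 2·20 = 74
Stage 2: 34(ω_s−ω_c) = −74(ω_r−ω_c),  ω_r=0, ω_s=1
Stage 2: 34(1−ω_c) = −74(0−ω_c)  ⇒  108ω_c = 34  ⇒  ω_c = 17/54
  ⇒ ω_c²/ω_s² = 17/54
Coupling ω_s² = ω_c¹ ⇒ overall = 17/53 × 17/54 = 289/2862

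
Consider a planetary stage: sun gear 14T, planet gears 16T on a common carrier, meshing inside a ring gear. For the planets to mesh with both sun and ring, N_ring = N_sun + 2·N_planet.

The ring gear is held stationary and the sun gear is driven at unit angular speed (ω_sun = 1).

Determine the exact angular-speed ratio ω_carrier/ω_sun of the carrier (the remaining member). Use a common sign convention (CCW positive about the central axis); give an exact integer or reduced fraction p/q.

N_ring = 14 + 2·16 = 46
14(ω_s−ω_c) = −46(ω_r−ω_c),  ω_r=0, ω_s=1
14(1−ω_c) = −46(0−ω_c)  ⇒  60ω_c = 14  ⇒  ω_c = 7/30
ω_c/ω_s = 7/30

7/30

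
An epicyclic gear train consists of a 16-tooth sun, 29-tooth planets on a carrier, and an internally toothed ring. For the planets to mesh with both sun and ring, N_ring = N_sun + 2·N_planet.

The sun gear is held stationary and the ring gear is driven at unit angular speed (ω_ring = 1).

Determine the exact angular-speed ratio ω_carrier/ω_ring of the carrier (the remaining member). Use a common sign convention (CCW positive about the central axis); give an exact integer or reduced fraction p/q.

37/45

N_ring = 16 + 2·29 = 74
16(ω_s−ω_c) = −74(ω_r−ω_c),  ω_s=0, ω_r=1
16(0−ω_c) = −74(1−ω_c)  ⇒  90ω_c = 74  ⇒  ω_c = 37/45
ω_c/ω_r = 37/45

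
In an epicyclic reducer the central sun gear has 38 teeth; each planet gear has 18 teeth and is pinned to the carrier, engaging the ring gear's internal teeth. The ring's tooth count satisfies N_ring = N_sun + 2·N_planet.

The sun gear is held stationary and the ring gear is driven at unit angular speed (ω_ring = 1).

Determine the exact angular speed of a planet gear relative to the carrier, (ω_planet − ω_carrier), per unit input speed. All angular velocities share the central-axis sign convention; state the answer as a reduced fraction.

N_ring = 38 + 2·18 = 74
38(ω_s−ω_c) = −74(ω_r−ω_c),  ω_s=0, ω_r=1
38(0−ω_c) = −74(1−ω_c)  ⇒  112ω_c = 74  ⇒  ω_c = 37/56
sun–planet: 38·(0−37/56) = −18·(ω_p−ω_c)  ⇒  ω_p−ω_c = −(38/18)·(-37/56) = 703/504

703/504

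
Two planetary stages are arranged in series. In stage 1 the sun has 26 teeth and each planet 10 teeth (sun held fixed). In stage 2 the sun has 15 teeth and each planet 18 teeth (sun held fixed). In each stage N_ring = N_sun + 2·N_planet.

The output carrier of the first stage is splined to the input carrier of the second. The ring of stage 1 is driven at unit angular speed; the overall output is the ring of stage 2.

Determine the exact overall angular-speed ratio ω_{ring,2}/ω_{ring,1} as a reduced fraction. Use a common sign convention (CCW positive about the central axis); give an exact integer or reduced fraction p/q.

Stage 1: N_ring = 26 + 2·10 = 46
Stage 1: 26(ω_s−ω_c) = −46(ω_r−ω_c),  ω_s=0, ω_r=1
Stage 1: 26(0−ω_c) = −46(1−ω_c)  ⇒  72ω_c = 46  ⇒  ω_c = 23/36
  ⇒ ω_c¹/ω_r¹ = 23/36
Stage 2: N_ring = 15 + 2·18 = 51
Stage 2: 15(ω_s−ω_c) = −51(ω_r−ω_c),  ω_s=0, ω_c=1
Stage 2: ω_r = 1 − (15/51)(0−1) = 22/17
  ⇒ ω_r²/ω_c² = 22/17
Coupling ω_c² = ω_c¹ ⇒ overall = 23/36 × 22/17 = 253/306

253/306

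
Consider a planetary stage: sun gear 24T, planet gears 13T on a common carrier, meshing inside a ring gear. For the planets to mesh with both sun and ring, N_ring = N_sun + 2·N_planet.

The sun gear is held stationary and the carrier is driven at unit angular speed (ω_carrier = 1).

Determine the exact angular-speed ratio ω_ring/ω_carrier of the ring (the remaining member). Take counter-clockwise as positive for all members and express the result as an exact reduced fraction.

37/25

N_ring = 24 + 2·13 = 50
24(ω_s−ω_c) = −50(ω_r−ω_c),  ω_s=0, ω_c=1
ω_r = 1 − (24/50)(0−1) = 37/25
ω_r/ω_c = 37/25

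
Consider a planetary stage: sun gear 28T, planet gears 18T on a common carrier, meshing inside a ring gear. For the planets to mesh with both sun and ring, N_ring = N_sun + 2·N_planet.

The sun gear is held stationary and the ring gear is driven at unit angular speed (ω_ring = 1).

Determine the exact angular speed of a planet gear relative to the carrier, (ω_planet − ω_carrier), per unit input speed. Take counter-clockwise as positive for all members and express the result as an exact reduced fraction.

N_ring = 28 + 2·18 = 64
28(ω_s−ω_c) = −64(ω_r−ω_c),  ω_s=0, ω_r=1
28(0−ω_c) = −64(1−ω_c)  ⇒  92ω_c = 64  ⇒  ω_c = 16/23
sun–planet: 28·(0−16/23) = −18·(ω_p−ω_c)  ⇒  ω_p−ω_c = −(28/18)·(-16/23) = 224/207

224/207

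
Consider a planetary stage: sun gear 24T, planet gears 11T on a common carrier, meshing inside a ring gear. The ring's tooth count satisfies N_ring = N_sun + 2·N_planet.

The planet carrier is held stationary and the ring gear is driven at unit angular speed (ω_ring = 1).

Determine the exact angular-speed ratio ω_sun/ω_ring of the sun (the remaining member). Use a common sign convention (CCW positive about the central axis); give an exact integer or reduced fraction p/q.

N_ring = 24 + 2·11 = 46
24(ω_s−ω_c) = −46(ω_r−ω_c),  ω_c=0, ω_r=1
ω_s = 0 − (46/24)(1−0) = -23/12
ω_s/ω_r = -23/12

-23/12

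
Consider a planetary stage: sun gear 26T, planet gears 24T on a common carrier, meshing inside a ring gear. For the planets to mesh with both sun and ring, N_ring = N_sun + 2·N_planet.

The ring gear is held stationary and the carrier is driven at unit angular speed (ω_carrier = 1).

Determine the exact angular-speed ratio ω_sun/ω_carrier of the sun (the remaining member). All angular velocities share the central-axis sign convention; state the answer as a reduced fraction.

50/13

N_ring = 26 + 2·24 = 74
26(ω_s−ω_c) = −74(ω_r−ω_c),  ω_r=0, ω_c=1
ω_s = 1 − (74/26)(0−1) = 50/13
ω_s/ω_c = 50/13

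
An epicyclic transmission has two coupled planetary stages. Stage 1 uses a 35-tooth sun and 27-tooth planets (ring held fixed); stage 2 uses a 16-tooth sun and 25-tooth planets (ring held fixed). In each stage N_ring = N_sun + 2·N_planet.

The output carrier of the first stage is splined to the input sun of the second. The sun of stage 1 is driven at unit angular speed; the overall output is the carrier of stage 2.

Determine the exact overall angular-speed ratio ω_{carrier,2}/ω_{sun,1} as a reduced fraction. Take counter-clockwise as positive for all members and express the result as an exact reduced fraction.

Stage 1: N_ring = 35 + 2·27 = 89
Stage 1: 35(ω_s−ω_c) = −89(ω_r−ω_c),  ω_r=0, ω_s=1
Stage 1: 35(1−ω_c) = −89(0−ω_c)  ⇒  124ω_c = 35  ⇒  ω_c = 35/124
  ⇒ ω_c¹/ω_s¹ = 35/124
Stage 2: N_ring = 16 + 2·25 = 66
Stage 2: 16(ω_s−ω_c) = −66(ω_r−ω_c),  ω_r=0, ω_s=1
Stage 2: 16(1−ω_c) = −66(0−ω_c)  ⇒  82ω_c = 16  ⇒  ω_c = 8/41
  ⇒ ω_c²/ω_s² = 8/41
Coupling ω_s² = ω_c¹ ⇒ overall = 35/124 × 8/41 = 70/1271

70/1271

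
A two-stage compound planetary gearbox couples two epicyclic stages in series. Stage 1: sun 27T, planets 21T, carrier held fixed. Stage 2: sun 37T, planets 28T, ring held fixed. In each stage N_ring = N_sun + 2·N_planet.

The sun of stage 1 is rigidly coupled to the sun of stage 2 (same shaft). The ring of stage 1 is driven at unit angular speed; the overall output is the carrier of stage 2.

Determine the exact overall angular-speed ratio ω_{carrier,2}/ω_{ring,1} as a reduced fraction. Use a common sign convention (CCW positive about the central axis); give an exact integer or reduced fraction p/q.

-851/1170

Stage 1: N_ring = 27 + 2·21 = 69
Stage 1: 27(ω_s−ω_c) = −69(ω_r−ω_c),  ω_c=0, ω_r=1
Stage 1: ω_s = 0 − (69/27)(1−0) = -23/9
  ⇒ ω_s¹/ω_r¹ = -23/9
Stage 2: N_ring = 37 + 2·28 = 93
Stage 2: 37(ω_s−ω_c) = −93(ω_r−ω_c),  ω_r=0, ω_s=1
Stage 2: 37(1−ω_c) = −93(0−ω_c)  ⇒  130ω_c = 37  ⇒  ω_c = 37/130
  ⇒ ω_c²/ω_s² = 37/130
Coupling ω_s² = ω_s¹ ⇒ overall = -23/9 × 37/130 = -851/1170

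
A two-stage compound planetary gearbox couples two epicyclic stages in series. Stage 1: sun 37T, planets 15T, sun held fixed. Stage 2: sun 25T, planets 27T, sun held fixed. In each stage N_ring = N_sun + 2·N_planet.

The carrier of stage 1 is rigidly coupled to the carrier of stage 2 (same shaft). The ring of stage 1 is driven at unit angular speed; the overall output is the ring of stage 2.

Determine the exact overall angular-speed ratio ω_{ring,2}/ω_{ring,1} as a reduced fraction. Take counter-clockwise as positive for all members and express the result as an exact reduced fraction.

67/79

Stage 1: N_ring = 37 + 2·15 = 67
Stage 1: 37(ω_s−ω_c) = −67(ω_r−ω_c),  ω_s=0, ω_r=1
Stage 1: 37(0−ω_c) = −67(1−ω_c)  ⇒  104ω_c = 67  ⇒  ω_c = 67/104
  ⇒ ω_c¹/ω_r¹ = 67/104
Stage 2: N_ring = 25 + 2·27 = 79
Stage 2: 25(ω_s−ω_c) = −79(ω_r−ω_c),  ω_s=0, ω_c=1
Stage 2: ω_r = 1 − (25/79)(0−1) = 104/79
  ⇒ ω_r²/ω_c² = 104/79
Coupling ω_c² = ω_c¹ ⇒ overall = 67/104 × 104/79 = 67/79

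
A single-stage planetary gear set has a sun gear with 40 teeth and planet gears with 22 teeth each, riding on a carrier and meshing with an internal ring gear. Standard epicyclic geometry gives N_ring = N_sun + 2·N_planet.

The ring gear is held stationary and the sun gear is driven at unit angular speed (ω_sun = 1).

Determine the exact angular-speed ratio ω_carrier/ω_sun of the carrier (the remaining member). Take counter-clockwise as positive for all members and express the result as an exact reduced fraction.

N_ring = 40 + 2·22 = 84
40(ω_s−ω_c) = −84(ω_r−ω_c),  ω_r=0, ω_s=1
40(1−ω_c) = −84(0−ω_c)  ⇒  124ω_c = 40  ⇒  ω_c = 10/31
ω_c/ω_s = 10/31

10/31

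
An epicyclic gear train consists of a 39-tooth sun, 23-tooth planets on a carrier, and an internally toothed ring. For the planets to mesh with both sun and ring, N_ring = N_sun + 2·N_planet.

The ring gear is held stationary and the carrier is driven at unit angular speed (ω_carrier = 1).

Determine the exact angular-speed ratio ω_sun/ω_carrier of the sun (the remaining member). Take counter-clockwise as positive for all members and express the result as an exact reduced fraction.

124/39

N_ring = 39 + 2·23 = 85
39(ω_s−ω_c) = −85(ω_r−ω_c),  ω_r=0, ω_c=1
ω_s = 1 − (85/39)(0−1) = 124/39
ω_s/ω_c = 124/39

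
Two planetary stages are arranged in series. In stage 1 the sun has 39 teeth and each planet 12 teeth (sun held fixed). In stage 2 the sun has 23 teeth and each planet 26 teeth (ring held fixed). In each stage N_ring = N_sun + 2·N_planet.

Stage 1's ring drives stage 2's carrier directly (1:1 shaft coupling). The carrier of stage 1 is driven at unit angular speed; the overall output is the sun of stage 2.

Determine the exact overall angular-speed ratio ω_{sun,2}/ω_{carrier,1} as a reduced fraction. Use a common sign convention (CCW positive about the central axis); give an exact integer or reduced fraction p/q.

476/69

Stage 1: N_ring = 39 + 2·12 = 63
Stage 1: 39(ω_s−ω_c) = −63(ω_r−ω_c),  ω_s=0, ω_c=1
Stage 1: ω_r = 1 − (39/63)(0−1) = 34/21
  ⇒ ω_r¹/ω_c¹ = 34/21
Stage 2: N_ring = 23 + 2·26 = 75
Stage 2: 23(ω_s−ω_c) = −75(ω_r−ω_c),  ω_r=0, ω_c=1
Stage 2: ω_s = 1 − (75/23)(0−1) = 98/23
  ⇒ ω_s²/ω_c² = 98/23
Coupling ω_c² = ω_r¹ ⇒ overall = 34/21 × 98/23 = 476/69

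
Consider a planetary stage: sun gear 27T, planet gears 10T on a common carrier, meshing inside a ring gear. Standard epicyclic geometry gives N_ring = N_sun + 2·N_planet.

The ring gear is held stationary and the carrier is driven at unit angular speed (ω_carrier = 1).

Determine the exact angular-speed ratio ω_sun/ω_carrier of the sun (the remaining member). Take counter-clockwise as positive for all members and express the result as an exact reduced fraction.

74/27

N_ring = 27 + 2·10 = 47
27(ω_s−ω_c) = −47(ω_r−ω_c),  ω_r=0, ω_c=1
ω_s = 1 − (47/27)(0−1) = 74/27
ω_s/ω_c = 74/27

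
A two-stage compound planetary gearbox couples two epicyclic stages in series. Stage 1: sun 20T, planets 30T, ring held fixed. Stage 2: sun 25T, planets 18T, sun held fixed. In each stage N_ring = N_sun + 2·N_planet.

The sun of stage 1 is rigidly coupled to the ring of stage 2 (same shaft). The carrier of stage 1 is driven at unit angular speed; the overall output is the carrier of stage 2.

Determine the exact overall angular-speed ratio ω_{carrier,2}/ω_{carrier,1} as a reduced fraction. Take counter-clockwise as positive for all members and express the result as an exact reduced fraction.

Stage 1: N_ring = 20 + 2·30 = 80
Stage 1: 20(ω_s−ω_c) = −80(ω_r−ω_c),  ω_r=0, ω_c=1
Stage 1: ω_s = 1 − (80/20)(0−1) = 5
  ⇒ ω_s¹/ω_c¹ = 5
Stage 2: N_ring = 25 + 2·18 = 61
Stage 2: 25(ω_s−ω_c) = −61(ω_r−ω_c),  ω_s=0, ω_r=1
Stage 2: 25(0−ω_c) = −61(1−ω_c)  ⇒  86ω_c = 61  ⇒  ω_c = 61/86
  ⇒ ω_c²/ω_r² = 61/86
Coupling ω_r² = ω_s¹ ⇒ overall = 5 × 61/86 = 305/86

305/86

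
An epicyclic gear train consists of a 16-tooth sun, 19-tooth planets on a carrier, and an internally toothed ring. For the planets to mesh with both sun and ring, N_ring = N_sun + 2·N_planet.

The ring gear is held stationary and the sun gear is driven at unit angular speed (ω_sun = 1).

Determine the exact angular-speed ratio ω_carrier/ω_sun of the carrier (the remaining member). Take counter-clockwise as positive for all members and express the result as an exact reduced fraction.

8/35

N_ring = 16 + 2·19 = 54
16(ω_s−ω_c) = −54(ω_r−ω_c),  ω_r=0, ω_s=1
16(1−ω_c) = −54(0−ω_c)  ⇒  70ω_c = 16  ⇒  ω_c = 8/35
ω_c/ω_s = 8/35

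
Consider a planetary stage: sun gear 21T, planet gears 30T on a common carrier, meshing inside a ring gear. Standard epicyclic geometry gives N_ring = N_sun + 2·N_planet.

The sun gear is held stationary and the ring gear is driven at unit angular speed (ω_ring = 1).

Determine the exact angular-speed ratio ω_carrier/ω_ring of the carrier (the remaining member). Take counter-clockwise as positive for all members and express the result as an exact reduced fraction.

N_ring = 21 + 2·30 = 81
21(ω_s−ω_c) = −81(ω_r−ω_c),  ω_s=0, ω_r=1
21(0−ω_c) = −81(1−ω_c)  ⇒  102ω_c = 81  ⇒  ω_c = 27/34
ω_c/ω_r = 27/34

27/34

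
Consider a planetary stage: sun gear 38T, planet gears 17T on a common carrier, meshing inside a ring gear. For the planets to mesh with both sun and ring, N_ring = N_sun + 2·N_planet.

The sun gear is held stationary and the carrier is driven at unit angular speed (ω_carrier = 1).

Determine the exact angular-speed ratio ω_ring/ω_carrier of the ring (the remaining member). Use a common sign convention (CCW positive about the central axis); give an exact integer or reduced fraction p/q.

N_ring = 38 + 2·17 = 72
38(ω_s−ω_c) = −72(ω_r−ω_c),  ω_s=0, ω_c=1
ω_r = 1 − (38/72)(0−1) = 55/36
ω_r/ω_c = 55/36

55/36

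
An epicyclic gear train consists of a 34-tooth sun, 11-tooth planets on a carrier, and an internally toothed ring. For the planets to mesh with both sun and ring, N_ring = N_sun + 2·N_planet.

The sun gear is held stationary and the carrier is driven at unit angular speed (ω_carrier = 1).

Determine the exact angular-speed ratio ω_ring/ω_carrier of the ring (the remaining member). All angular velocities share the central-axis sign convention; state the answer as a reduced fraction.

N_ring = 34 + 2·11 = 56
34(ω_s−ω_c) = −56(ω_r−ω_c),  ω_s=0, ω_c=1
ω_r = 1 − (34/56)(0−1) = 45/28
ω_r/ω_c = 45/28

45/28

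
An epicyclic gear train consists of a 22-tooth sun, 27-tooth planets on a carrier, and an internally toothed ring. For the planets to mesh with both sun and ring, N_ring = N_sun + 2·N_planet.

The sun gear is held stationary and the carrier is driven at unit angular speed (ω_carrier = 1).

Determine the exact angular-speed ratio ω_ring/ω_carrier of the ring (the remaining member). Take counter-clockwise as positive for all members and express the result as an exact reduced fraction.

49/38

N_ring = 22 + 2·27 = 76
22(ω_s−ω_c) = −76(ω_r−ω_c),  ω_s=0, ω_c=1
ω_r = 1 − (22/76)(0−1) = 49/38
ω_r/ω_c = 49/38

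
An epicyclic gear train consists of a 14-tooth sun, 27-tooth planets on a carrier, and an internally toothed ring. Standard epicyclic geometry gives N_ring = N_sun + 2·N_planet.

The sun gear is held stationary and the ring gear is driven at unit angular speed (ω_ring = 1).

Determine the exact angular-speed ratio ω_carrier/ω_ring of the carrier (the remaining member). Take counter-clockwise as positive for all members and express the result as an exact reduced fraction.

34/41

N_ring = 14 + 2·27 = 68
14(ω_s−ω_c) = −68(ω_r−ω_c),  ω_s=0, ω_r=1
14(0−ω_c) = −68(1−ω_c)  ⇒  82ω_c = 68  ⇒  ω_c = 34/41
ω_c/ω_r = 34/41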